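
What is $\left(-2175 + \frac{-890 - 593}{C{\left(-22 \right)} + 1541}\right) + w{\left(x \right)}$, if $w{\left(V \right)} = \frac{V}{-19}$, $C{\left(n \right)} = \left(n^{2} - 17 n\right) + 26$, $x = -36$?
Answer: $- \frac{100154002}{46075} \approx -2173.7$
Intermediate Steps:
$C{\left(n \right)} = 26 + n^{2} - 17 n$
$w{\left(V \right)} = - \frac{V}{19}$ ($w{\left(V \right)} = V \left(- \frac{1}{19}\right) = - \frac{V}{19}$)
$\left(-2175 + \frac{-890 - 593}{C{\left(-22 \right)} + 1541}\right) + w{\left(x \right)} = \left(-2175 + \frac{-890 - 593}{\left(26 + \left(-22\right)^{2} - -374\right) + 1541}\right) - - \frac{36}{19} = \left(-2175 - \frac{1483}{\left(26 + 484 + 374\right) + 1541}\right) + \frac{36}{19} = \left(-2175 - \frac{1483}{884 + 1541}\right) + \frac{36}{19} = \left(-2175 - \frac{1483}{2425}\right) + \frac{36}{19} = - \frac{5275858}{2425} + \frac{36}{19} = - \frac{100154002}{46075}$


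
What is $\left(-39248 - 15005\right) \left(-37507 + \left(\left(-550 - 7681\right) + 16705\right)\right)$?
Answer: $1575127349$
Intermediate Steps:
$\left(-39248 - 15005\right) \left(-37507 + \left(\left(-550 - 7681\right) + 16705\right)\right) = - 54253 \left(-37507 + \left(-8231 + 16705\right)\right) = - 54253 \left(-37507 + 8474\right) = \left(-54253\right) \left(-29033\right) = 1575127349$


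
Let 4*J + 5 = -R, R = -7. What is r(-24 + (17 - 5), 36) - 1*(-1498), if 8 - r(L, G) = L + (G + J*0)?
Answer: 1482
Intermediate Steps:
J = 1/2 (J = -5/4 + (-1*(-7))/4 = -5/4 + (1/4)*7 = -5/4 + 7/4 = 1/2 ≈ 0.50000)
r(L, G) = 8 - G - L (r(L, G) = 8 - (L + (G + (1/2)*0)) = 8 - (L + (G + 0)) = 8 - (L + G) = 8 - (G + L) = 8 + (-G - L) = 8 - G - L)
r(-24 + (17 - 5), 36) - 1*(-1498) = (8 - 1*36 - (-24 + (17 - 5))) - 1*(-1498) = (8 - 36 - (-24 + 12)) + 1498 = (8 - 36 - 1*(-12)) + 1498 = (8 - 36 + 12) + 1498 = -16 + 1498 = 1482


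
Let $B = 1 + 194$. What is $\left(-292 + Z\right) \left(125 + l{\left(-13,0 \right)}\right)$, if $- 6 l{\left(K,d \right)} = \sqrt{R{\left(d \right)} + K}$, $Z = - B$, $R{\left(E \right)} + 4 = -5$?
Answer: $-60875 + \frac{487 i \sqrt{22}}{6} \approx -60875.0 + 380.71 i$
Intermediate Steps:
$R{\left(E \right)} = -9$ ($R{\left(E \right)} = -4 - 5 = -9$)
$B = 195$
$Z = -195$ ($Z = \left(-1\right) 195 = -195$)
$l{\left(K,d \right)} = - \frac{\sqrt{-9 + K}}{6}$
$\left(-292 + Z\right) \left(125 + l{\left(-13,0 \right)}\right) = \left(-292 - 195\right) \left(125 - \frac{\sqrt{-9 - 13}}{6}\right) = - 487 \left(125 - \frac{\sqrt{-22}}{6}\right) = - 487 \left(125 - \frac{i \sqrt{22}}{6}\right) = -60875 + \frac{487 i \sqrt{22}}{6}$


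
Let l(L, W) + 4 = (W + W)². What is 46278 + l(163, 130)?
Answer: 113874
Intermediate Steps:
l(L, W) = -4 + 4*W² (l(L, W) = -4 + (W + W)² = -4 + (2*W)² = -4 + 4*W²)
46278 + l(163, 130) = 46278 + (-4 + 4*130²) = 46278 + (-4 + 4*16900) = 46278 + (-4 + 67600) = 46278 + 67596 = 113874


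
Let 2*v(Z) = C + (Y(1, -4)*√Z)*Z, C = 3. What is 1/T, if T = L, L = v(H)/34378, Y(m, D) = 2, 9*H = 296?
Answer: -150369372/103730783 + 2197991808*√74/103730783 ≈ 180.83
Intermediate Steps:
H = 296/9 (H = (⅑)*296 = 296/9 ≈ 32.889)
v(Z) = 3/2 + Z^(3/2) (v(Z) = (3 + (2*√Z)*Z)/2 = (3 + 2*Z^(3/2))/2 = 3/2 + Z^(3/2))
L = 3/68756 + 296*√74/464103 (L = (3/2 + (296/9)^(3/2))/34378 = (3/2 + 592*√74/27)*(1/34378) = 3/68756 + 296*√74/464103 ≈ 0.0055301)
T = 3/68756 + 296*√74/464103 ≈ 0.0055301
1/T = 1/(3/68756 + 296*√74/464103)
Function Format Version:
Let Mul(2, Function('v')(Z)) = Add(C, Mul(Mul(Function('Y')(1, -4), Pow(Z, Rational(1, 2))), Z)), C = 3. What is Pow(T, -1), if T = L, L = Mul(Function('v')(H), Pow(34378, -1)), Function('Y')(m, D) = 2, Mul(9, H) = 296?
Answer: Add(Rational(-150369372, 103730783), Mul(Rational(2197991808, 103730783), Pow(74, Rational(1, 2)))) ≈ 180.83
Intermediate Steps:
H = Rational(296, 9) (H = Mul(Rational(1, 9), 296) = Rational(296, 9) ≈ 32.889)
Function('v')(Z) = Add(Rational(3, 2), Pow(Z, Rational(3, 2))) (Function('v')(Z) = Mul(Rational(1, 2), Add(3, Mul(Mul(2, Pow(Z, Rational(1, 2))), Z))) = Mul(Rational(1, 2), Add(3, Mul(2, Pow(Z, Rational(3, 2))))) = Add(Rational(3, 2), Pow(Z, Rational(3, 2))))
L = Add(Rational(3, 68756), Mul(Rational(296, 464103), Pow(74, Rational(1, 2)))) (L = Mul(Add(Rational(3, 2), Pow(Rational(296, 9), Rational(3, 2))), Pow(34378, -1)) = Mul(Add(Rational(3, 2), Mul(Rational(592, 27), Pow(74, Rational(1, 2)))), Rational(1, 34378)) = Add(Rational(3, 68756), Mul(Rational(296, 464103), Pow(74, Rational(1, 2)))) ≈ 0.0055301)
T = Add(Rational(3, 68756), Mul(Rational(296, 464103), Pow(74, Rational(1, 2)))) ≈ 0.0055301
Pow(T, -1) = Pow(Add(Rational(3, 68756), Mul(Rational(296, 464103), Pow(74, Rational(1, 2)))), -1)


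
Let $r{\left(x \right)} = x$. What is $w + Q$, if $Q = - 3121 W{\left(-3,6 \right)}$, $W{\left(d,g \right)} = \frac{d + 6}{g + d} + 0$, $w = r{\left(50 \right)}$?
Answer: $-3071$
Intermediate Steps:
$w = 50$
$W{\left(d,g \right)} = \frac{6 + d}{d + g}$ ($W{\left(d,g \right)} = \frac{6 + d}{d + g} + 0 = \frac{6 + d}{d + g}$)
$Q = -3121$ ($Q = - 3121 \frac{6 - 3}{-3 + 6} = - 3121 \cdot \frac{1}{3} \cdot 3 = \left(-3121\right) 1 = -3121$)
$w + Q = 50 - 3121 = -3071$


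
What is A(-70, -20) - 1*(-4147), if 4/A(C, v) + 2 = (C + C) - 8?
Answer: 311023/75 ≈ 4147.0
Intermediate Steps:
A(C, v) = 4/(-10 + 2*C) (A(C, v) = 4/(-2 + ((C + C) - 8)) = 4/(-2 + (2*C - 8)) = 4/(-2 + (-8 + 2*C)) = 4/(-10 + 2*C))
A(-70, -20) - 1*(-4147) = 2/(-5 - 70) - 1*(-4147) = 2/(-75) + 4147 = 2*(-1/75) + 4147 = -2/75 + 4147 = 311023/75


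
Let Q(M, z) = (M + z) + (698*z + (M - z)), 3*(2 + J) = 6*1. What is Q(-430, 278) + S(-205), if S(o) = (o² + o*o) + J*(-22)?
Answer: 277234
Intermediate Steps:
J = 0 (J = -2 + (6*1)/3 = -2 + (⅓)*6 = -2 + 2 = 0)
S(o) = 2*o² (S(o) = (o² + o*o) + 0*(-22) = (o² + o²) + 0 = 2*o² + 0 = 2*o²)
Q(M, z) = 2*M + 698*z (Q(M, z) = (M + z) + (M + 697*z) = 2*M + 698*z)
Q(-430, 278) + S(-205) = (2*(-430) + 698*278) + 2*(-205)² = (-860 + 194044) + 2*42025 = 193184 + 84050 = 277234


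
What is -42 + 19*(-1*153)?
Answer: -2949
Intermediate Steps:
-42 + 19*(-1*153) = -42 + 19*(-153) = -42 - 2907 = -2949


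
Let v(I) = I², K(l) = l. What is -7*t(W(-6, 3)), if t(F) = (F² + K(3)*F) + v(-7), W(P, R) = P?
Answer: -469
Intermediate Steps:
t(F) = 49 + F² + 3*F (t(F) = (F² + 3*F) + (-7)² = (F² + 3*F) + 49 = 49 + F² + 3*F)
-7*t(W(-6, 3)) = -7*(49 + (-6)² + 3*(-6)) = -7*(49 + 36 - 18) = -7*67 = -469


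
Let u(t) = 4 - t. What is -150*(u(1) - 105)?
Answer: 15300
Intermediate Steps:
-150*(u(1) - 105) = -150*((4 - 1*1) - 105) = -150*((4 - 1) - 105) = -150*(3 - 105) = -150*(-102) = 15300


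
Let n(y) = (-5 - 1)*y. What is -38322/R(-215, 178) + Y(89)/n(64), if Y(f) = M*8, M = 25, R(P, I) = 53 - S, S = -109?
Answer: -34139/144 ≈ -237.08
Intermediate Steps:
R(P, I) = 162 (R(P, I) = 53 - 1*(-109) = 53 + 109 = 162)
n(y) = -6*y
Y(f) = 200 (Y(f) = 25*8 = 200)
-38322/R(-215, 178) + Y(89)/n(64) = -38322/162 + 200/((-6*64)) = -38322*1/162 + 200/(-384) = -2129/9 + 200*(-1/384) = -2129/9 - 25/48 = -34139/144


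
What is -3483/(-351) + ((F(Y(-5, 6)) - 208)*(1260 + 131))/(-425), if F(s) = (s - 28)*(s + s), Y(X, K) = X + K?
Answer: 4792571/5525 ≈ 867.43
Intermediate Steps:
Y(X, K) = K + X
F(s) = 2*s*(-28 + s) (F(s) = (-28 + s)*(2*s) = 2*s*(-28 + s))
-3483/(-351) + ((F(Y(-5, 6)) - 208)*(1260 + 131))/(-425) = -3483/(-351) + ((2*(6 - 5)*(-28 + (6 - 5)) - 208)*(1260 + 131))/(-425) = -3483*(-1/351) + ((2*1*(-28 + 1) - 208)*1391)*(-1/425) = 129/13 + ((2*1*(-27) - 208)*1391)*(-1/425) = 129/13 + ((-54 - 208)*1391)*(-1/425) = 129/13 - 262*1391*(-1/425) = 129/13 - 364442*(-1/425) = 129/13 + 364442/425 = 4792571/5525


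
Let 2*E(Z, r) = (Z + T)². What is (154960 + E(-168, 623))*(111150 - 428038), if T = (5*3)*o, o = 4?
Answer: -50953055296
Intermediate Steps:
T = 60 (T = (5*3)*4 = 15*4 = 60)
E(Z, r) = (60 + Z)²/2 (E(Z, r) = (Z + 60)²/2 = (60 + Z)²/2)
(154960 + E(-168, 623))*(111150 - 428038) = (154960 + (60 - 168)²/2)*(111150 - 428038) = (154960 + (½)*(-108)²)*(-316888) = (154960 + (½)*11664)*(-316888) = (154960 + 5832)*(-316888) = 160792*(-316888) = -50953055296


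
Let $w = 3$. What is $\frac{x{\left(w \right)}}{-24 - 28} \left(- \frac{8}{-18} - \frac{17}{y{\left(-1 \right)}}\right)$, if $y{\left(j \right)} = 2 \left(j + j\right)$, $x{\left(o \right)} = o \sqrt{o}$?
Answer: $- \frac{13 \sqrt{3}}{48} \approx -0.4691$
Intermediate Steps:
$x{\left(o \right)} = o^{\frac{3}{2}}$
$y{\left(j \right)} = 4 j$ ($y{\left(j \right)} = 2 \cdot 2 j = 4 j$)
$\frac{x{\left(w \right)}}{-24 - 28} \left(- \frac{8}{-18} - \frac{17}{y{\left(-1 \right)}}\right) = \frac{3^{\frac{3}{2}}}{-24 - 28} \left(- \frac{8}{-18} - \frac{17}{4 \left(-1\right)}\right) = \frac{3 \sqrt{3}}{-52} \left(\left(-8\right) \left(- \frac{1}{18}\right) - \frac{17}{-4}\right) = - \frac{3 \sqrt{3}}{52} \left(\frac{4}{9} - - \frac{17}{4}\right) = - \frac{3 \sqrt{3}}{52} \left(\frac{4}{9} + \frac{17}{4}\right) = - \frac{3 \sqrt{3}}{52} \cdot \frac{169}{36} = - \frac{13 \sqrt{3}}{48}$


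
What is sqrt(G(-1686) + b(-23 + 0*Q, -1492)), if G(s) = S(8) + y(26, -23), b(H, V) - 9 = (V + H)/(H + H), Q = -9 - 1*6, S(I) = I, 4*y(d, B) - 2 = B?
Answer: sqrt(94553)/46 ≈ 6.6847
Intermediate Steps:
y(d, B) = 1/2 + B/4
Q = -15 (Q = -9 - 6 = -15)
b(H, V) = 9 + (H + V)/(2*H) (b(H, V) = 9 + (V + H)/(H + H) = 9 + (H + V)/((2*H)) = 9 + (H + V)*(1/(2*H)) = 9 + (H + V)/(2*H))
G(s) = 11/4 (G(s) = 8 + (1/2 + (1/4)*(-23)) = 8 + (1/2 - 23/4) = 8 - 21/4 = 11/4)
sqrt(G(-1686) + b(-23 + 0*Q, -1492)) = sqrt(11/4 + (-1492 + 19*(-23 + 0*(-15)))/(2*(-23 + 0*(-15)))) = sqrt(11/4 + (-1492 + 19*(-23 + 0))/(2*(-23 + 0))) = sqrt(11/4 + (1/2)*(-1492 + 19*(-23))/(-23)) = sqrt(11/4 + (1/2)*(-1/23)*(-1492 - 437)) = sqrt(11/4 + (1/2)*(-1/23)*(-1929)) = sqrt(11/4 + 1929/46) = sqrt(4111/92) = sqrt(94553)/46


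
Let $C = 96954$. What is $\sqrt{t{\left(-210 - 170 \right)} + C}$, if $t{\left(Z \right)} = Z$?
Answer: $\sqrt{96574} \approx 310.76$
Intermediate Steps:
$\sqrt{t{\left(-210 - 170 \right)} + C} = \sqrt{\left(-210 - 170\right) + 96954} = \sqrt{-380 + 96954} = \sqrt{96574}$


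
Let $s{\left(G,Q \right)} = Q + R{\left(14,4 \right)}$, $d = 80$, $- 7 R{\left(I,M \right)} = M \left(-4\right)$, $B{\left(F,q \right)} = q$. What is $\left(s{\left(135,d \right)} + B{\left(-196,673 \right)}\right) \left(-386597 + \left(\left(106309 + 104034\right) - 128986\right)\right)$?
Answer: $- \frac{1613803880}{7} \approx -2.3054 \cdot 10^{8}$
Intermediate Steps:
$R{\left(I,M \right)} = \frac{4 M}{7}$ ($R{\left(I,M \right)} = - \frac{M \left(-4\right)}{7} = - \frac{\left(-4\right) M}{7} = \frac{4 M}{7}$)
$s{\left(G,Q \right)} = \frac{16}{7} + Q$ ($s{\left(G,Q \right)} = Q + \frac{4}{7} \cdot 4 = Q + \frac{16}{7} = \frac{16}{7} + Q$)
$\left(s{\left(135,d \right)} + B{\left(-196,673 \right)}\right) \left(-386597 + \left(\left(106309 + 104034\right) - 128986\right)\right) = \left(\left(\frac{16}{7} + 80\right) + 673\right) \left(-386597 + \left(\left(106309 + 104034\right) - 128986\right)\right) = \left(\frac{576}{7} + 673\right) \left(-386597 + \left(210343 - 128986\right)\right) = \frac{5287 \left(-386597 + 81357\right)}{7} = \frac{5287}{7} \left(-305240\right) = - \frac{1613803880}{7}$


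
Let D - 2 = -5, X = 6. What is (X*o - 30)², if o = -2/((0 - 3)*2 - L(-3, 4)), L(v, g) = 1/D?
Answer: 224676/289 ≈ 777.43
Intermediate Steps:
D = -3 (D = 2 - 5 = -3)
L(v, g) = -⅓ (L(v, g) = 1/(-3) = -⅓)
o = 6/17 (o = -2/((0 - 3)*2 - 1*(-⅓)) = -2/(-3*2 + ⅓) = -2/(-6 + ⅓) = -2/(-17/3) = -2*(-3/17) = 6/17 ≈ 0.35294)
(X*o - 30)² = (6*(6/17) - 30)² = (36/17 - 30)² = (-474/17)² = 224676/289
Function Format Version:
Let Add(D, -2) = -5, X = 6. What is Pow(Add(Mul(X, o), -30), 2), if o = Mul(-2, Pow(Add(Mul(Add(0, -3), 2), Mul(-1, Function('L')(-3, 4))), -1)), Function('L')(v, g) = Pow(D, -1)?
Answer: Rational(224676, 289) ≈ 777.43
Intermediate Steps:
D = -3 (D = Add(2, -5) = -3)
Function('L')(v, g) = Rational(-1, 3) (Function('L')(v, g) = Pow(-3, -1) = Rational(-1, 3))
o = Rational(6, 17) (o = Mul(-2, Pow(Add(Mul(Add(0, -3), 2), Mul(-1, Rational(-1, 3))), -1)) = Mul(-2, Pow(Add(Mul(-3, 2), Rational(1, 3)), -1)) = Mul(-2, Pow(Add(-6, Rational(1, 3)), -1)) = Mul(-2, Pow(Rational(-17, 3), -1)) = Mul(-2, Rational(-3, 17)) = Rational(6, 17) ≈ 0.35294)
Pow(Add(Mul(X, o), -30), 2) = Pow(Add(Mul(6, Rational(6, 17)), -30), 2) = Pow(Add(Rational(36, 17), -30), 2) = Pow(Rational(-474, 17), 2) = Rational(224676, 289)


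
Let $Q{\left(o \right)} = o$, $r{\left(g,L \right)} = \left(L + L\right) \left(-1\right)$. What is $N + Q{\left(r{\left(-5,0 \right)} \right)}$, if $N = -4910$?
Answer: $-4910$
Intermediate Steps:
$r{\left(g,L \right)} = - 2 L$ ($r{\left(g,L \right)} = 2 L \left(-1\right) = - 2 L$)
$N + Q{\left(r{\left(-5,0 \right)} \right)} = -4910 - 0 = -4910 + 0 = -4910$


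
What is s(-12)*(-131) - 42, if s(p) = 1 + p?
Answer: 1399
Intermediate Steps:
s(-12)*(-131) - 42 = (1 - 12)*(-131) - 42 = -11*(-131) - 42 = 1441 - 42 = 1399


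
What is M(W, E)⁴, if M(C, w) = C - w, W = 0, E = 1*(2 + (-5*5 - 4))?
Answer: 531441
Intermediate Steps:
E = -27 (E = 1*(2 + (-25 - 4)) = 1*(2 - 29) = 1*(-27) = -27)
M(W, E)⁴ = (0 - 1*(-27))⁴ = (0 + 27)⁴ = 27⁴ = 531441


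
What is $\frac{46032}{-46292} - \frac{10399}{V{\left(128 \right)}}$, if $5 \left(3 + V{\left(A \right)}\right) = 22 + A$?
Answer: $- \frac{120658343}{312471} \approx -386.14$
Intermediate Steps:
$V{\left(A \right)} = \frac{7}{5} + \frac{A}{5}$ ($V{\left(A \right)} = -3 + \frac{22 + A}{5} = -3 + \left(\frac{22}{5} + \frac{A}{5}\right) = \frac{7}{5} + \frac{A}{5}$)
$\frac{46032}{-46292} - \frac{10399}{V{\left(128 \right)}} = \frac{46032}{-46292} - \frac{10399}{\frac{7}{5} + \frac{1}{5} \cdot 128} = 46032 \left(- \frac{1}{46292}\right) - \frac{10399}{\frac{7}{5} + \frac{128}{5}} = - \frac{11508}{11573} - \frac{10399}{27} = - \frac{120658343}{312471}$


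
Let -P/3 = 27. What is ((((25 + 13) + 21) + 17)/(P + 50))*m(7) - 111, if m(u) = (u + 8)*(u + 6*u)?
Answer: -59301/31 ≈ -1912.9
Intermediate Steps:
P = -81 (P = -3*27 = -81)
m(u) = 7*u*(8 + u) (m(u) = (8 + u)*(7*u) = 7*u*(8 + u))
((((25 + 13) + 21) + 17)/(P + 50))*m(7) - 111 = ((((25 + 13) + 21) + 17)/(-81 + 50))*(7*7*(8 + 7)) - 111 = (((38 + 21) + 17)/(-31))*(7*7*15) - 111 = ((59 + 17)*(-1/31))*735 - 111 = (76*(-1/31))*735 - 111 = -76/31*735 - 111 = -55860/31 - 111 = -59301/31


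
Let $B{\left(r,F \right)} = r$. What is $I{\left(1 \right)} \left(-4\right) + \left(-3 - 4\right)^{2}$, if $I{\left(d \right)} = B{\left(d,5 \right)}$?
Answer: $45$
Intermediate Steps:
$I{\left(d \right)} = d$
$I{\left(1 \right)} \left(-4\right) + \left(-3 - 4\right)^{2} = 1 \left(-4\right) + \left(-3 - 4\right)^{2} = -4 + \left(-7\right)^{2} = -4 + 49 = 45$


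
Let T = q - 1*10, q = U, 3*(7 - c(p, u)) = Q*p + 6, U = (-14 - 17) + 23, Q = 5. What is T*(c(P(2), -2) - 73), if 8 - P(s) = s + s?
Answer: 1344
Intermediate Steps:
P(s) = 8 - 2*s (P(s) = 8 - (s + s) = 8 - 2*s)
U = -8 (U = -31 + 23 = -8)
c(p, u) = 5 - 5*p/3 (c(p, u) = 7 - (5*p + 6)/3 = 7 - (6 + 5*p)/3 = 7 + (-2 - 5*p/3) = 5 - 5*p/3)
q = -8
T = -18 (T = -8 - 1*10 = -8 - 10 = -18)
T*(c(P(2), -2) - 73) = -18*((5 - 5*(8 - 2*2)/3) - 73) = -18*((5 - 5*(8 - 4)/3) - 73) = -18*((5 - 5/3*4) - 73) = -18*((5 - 20/3) - 73) = -18*(-5/3 - 73) = -18*(-224/3) = 1344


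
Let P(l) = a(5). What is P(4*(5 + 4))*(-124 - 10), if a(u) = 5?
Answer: -670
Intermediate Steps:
P(l) = 5
P(4*(5 + 4))*(-124 - 10) = 5*(-124 - 10) = 5*(-134) = -670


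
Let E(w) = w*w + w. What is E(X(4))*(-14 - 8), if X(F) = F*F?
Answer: -5984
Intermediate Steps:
X(F) = F²
E(w) = w + w² (E(w) = w² + w = w + w²)
E(X(4))*(-14 - 8) = (4²*(1 + 4²))*(-14 - 8) = (16*(1 + 16))*(-22) = (16*17)*(-22) = 272*(-22) = -5984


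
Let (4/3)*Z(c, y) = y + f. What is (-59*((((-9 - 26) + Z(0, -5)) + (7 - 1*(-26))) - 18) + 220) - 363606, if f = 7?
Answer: -724589/2 ≈ -3.6229e+5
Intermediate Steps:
Z(c, y) = 21/4 + 3*y/4 (Z(c, y) = 3*(y + 7)/4 = 3*(7 + y)/4 = 21/4 + 3*y/4)
(-59*((((-9 - 26) + Z(0, -5)) + (7 - 1*(-26))) - 18) + 220) - 363606 = (-59*((((-9 - 26) + (21/4 + (¾)*(-5))) + (7 - 1*(-26))) - 18) + 220) - 363606 = (-59*(((-35 + (21/4 - 15/4)) + (7 + 26)) - 18) + 220) - 363606 = (-59*(((-35 + 3/2) + 33) - 18) + 220) - 363606 = (-59*((-67/2 + 33) - 18) + 220) - 363606 = (-59*(-½ - 18) + 220) - 363606 = (-59*(-37/2) + 220) - 363606 = (2183/2 + 220) - 363606 = 2623/2 - 363606 = -724589/2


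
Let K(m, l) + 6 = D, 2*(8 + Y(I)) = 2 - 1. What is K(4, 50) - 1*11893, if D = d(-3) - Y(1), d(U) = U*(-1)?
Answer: -23777/2 ≈ -11889.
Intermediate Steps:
d(U) = -U
Y(I) = -15/2 (Y(I) = -8 + (2 - 1)/2 = -8 + (½)*1 = -8 + ½ = -15/2)
D = 21/2 (D = -1*(-3) - 1*(-15/2) = 3 + 15/2 = 21/2 ≈ 10.500)
K(m, l) = 9/2 (K(m, l) = -6 + 21/2 = 9/2)
K(4, 50) - 1*11893 = 9/2 - 1*11893 = 9/2 - 11893 = -23777/2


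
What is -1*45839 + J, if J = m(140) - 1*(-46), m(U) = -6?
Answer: -45799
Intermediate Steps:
J = 40 (J = -6 - 1*(-46) = -6 + 46 = 40)
-1*45839 + J = -1*45839 + 40 = -45839 + 40 = -45799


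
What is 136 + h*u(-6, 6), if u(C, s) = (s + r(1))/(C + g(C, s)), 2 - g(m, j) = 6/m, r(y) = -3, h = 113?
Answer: 23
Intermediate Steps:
g(m, j) = 2 - 6/m
u(C, s) = (-3 + s)/(2 + C - 6/C) (u(C, s) = (s - 3)/(C + (2 - 6/C)) = (-3 + s)/(2 + C - 6/C))
136 + h*u(-6, 6) = 136 + 113*(-6*(-3 + 6)/(-6 + (-6)**2 + 2*(-6))) = 136 + 113*(-6*3/(-6 + 36 - 12)) = 136 + 113*(-6*3/18) = 136 + 113*(-6*1/18*3) = 136 + 113*(-1) = 136 - 113 = 23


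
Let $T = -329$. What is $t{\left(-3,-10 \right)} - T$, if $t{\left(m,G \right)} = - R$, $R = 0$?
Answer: $329$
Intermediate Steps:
$t{\left(m,G \right)} = 0$ ($t{\left(m,G \right)} = \left(-1\right) 0 = 0$)
$t{\left(-3,-10 \right)} - T = 0 - -329 = 0 + 329 = 329$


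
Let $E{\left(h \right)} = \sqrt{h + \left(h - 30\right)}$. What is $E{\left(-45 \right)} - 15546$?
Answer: $-15546 + 2 i \sqrt{30} \approx -15546.0 + 10.954 i$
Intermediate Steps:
$E{\left(h \right)} = \sqrt{-30 + 2 h}$ ($E{\left(h \right)} = \sqrt{h + \left(-30 + h\right)} = \sqrt{-30 + 2 h}$)
$E{\left(-45 \right)} - 15546 = \sqrt{-30 + 2 \left(-45\right)} - 15546 = \sqrt{-30 - 90} - 15546 = \sqrt{-120} - 15546 = 2 i \sqrt{30} - 15546 = -15546 + 2 i \sqrt{30}$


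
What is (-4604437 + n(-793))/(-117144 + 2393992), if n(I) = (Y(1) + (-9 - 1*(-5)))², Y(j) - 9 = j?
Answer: -4604401/2276848 ≈ -2.0223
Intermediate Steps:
Y(j) = 9 + j
n(I) = 36 (n(I) = ((9 + 1) + (-9 - 1*(-5)))² = (10 + (-9 + 5))² = (10 - 4)² = 6² = 36)
(-4604437 + n(-793))/(-117144 + 2393992) = (-4604437 + 36)/(-117144 + 2393992) = -4604401/2276848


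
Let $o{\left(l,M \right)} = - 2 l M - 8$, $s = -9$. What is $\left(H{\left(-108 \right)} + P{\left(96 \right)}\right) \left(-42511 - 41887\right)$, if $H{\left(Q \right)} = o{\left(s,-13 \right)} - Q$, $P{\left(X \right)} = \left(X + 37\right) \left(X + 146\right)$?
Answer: $-2705124696$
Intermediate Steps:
$P{\left(X \right)} = \left(37 + X\right) \left(146 + X\right)$
$o{\left(l,M \right)} = -8 - 2 M l$ ($o{\left(l,M \right)} = - 2 M l - 8 = -8 - 2 M l$)
$H{\left(Q \right)} = -242 - Q$ ($H{\left(Q \right)} = \left(-8 - \left(-26\right) \left(-9\right)\right) - Q = \left(-8 - 234\right) - Q = -242 - Q$)
$\left(H{\left(-108 \right)} + P{\left(96 \right)}\right) \left(-42511 - 41887\right) = \left(\left(-242 - -108\right) + \left(5402 + 96^{2} + 183 \cdot 96\right)\right) \left(-42511 - 41887\right) = \left(\left(-242 + 108\right) + \left(5402 + 9216 + 17568\right)\right) \left(-84398\right) = \left(-134 + 32186\right) \left(-84398\right) = 32052 \left(-84398\right) = -2705124696$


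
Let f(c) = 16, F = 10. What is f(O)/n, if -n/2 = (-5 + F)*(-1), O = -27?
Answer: 8/5 ≈ 1.6000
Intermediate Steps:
n = 10 (n = -2*(-5 + 10)*(-1) = -10*(-1) = -2*(-5) = 10)
f(O)/n = 16/10 = 16*(⅒) = 8/5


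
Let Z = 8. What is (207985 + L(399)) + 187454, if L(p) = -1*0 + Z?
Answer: 395447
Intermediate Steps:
L(p) = 8 (L(p) = -1*0 + 8 = 0 + 8 = 8)
(207985 + L(399)) + 187454 = (207985 + 8) + 187454 = 207993 + 187454 = 395447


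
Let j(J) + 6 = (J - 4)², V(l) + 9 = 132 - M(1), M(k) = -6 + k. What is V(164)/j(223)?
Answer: 128/47955 ≈ 0.0026692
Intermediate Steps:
V(l) = 128 (V(l) = -9 + (132 - (-6 + 1)) = -9 + (132 - 1*(-5)) = -9 + (132 + 5) = -9 + 137 = 128)
j(J) = -6 + (-4 + J)² (j(J) = -6 + (J - 4)² = -6 + (-4 + J)²)
V(164)/j(223) = 128/(-6 + (-4 + 223)²) = 128/(-6 + 219²) = 128/(-6 + 47961) = 128/47955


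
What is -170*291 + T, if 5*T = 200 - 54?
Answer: -247204/5 ≈ -49441.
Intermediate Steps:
T = 146/5 (T = (200 - 54)/5 = (1/5)*146 = 146/5 ≈ 29.200)
-170*291 + T = -170*291 + 146/5 = -49470 + 146/5 = -247204/5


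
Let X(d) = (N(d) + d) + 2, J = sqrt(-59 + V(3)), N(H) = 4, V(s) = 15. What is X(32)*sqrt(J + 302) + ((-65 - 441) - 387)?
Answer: -893 + 38*sqrt(302 + 2*I*sqrt(11)) ≈ -232.59 + 7.2519*I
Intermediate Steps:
J = 2*I*sqrt(11) (J = sqrt(-59 + 15) = sqrt(-44) = 2*I*sqrt(11) ≈ 6.6332*I)
X(d) = 6 + d (X(d) = (4 + d) + 2 = 6 + d)
X(32)*sqrt(J + 302) + ((-65 - 441) - 387) = (6 + 32)*sqrt(2*I*sqrt(11) + 302) + ((-65 - 441) - 387) = 38*sqrt(302 + 2*I*sqrt(11)) + (-506 - 387) = 38*sqrt(302 + 2*I*sqrt(11)) - 893 = -893 + 38*sqrt(302 + 2*I*sqrt(11))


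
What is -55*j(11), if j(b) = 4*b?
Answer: -2420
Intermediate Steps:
-55*j(11) = -220*11 = -55*44 = -2420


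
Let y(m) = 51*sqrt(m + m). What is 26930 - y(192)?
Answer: 26930 - 408*sqrt(6) ≈ 25931.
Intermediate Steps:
y(m) = 51*sqrt(2)*sqrt(m) (y(m) = 51*sqrt(2*m) = 51*(sqrt(2)*sqrt(m)) = 51*sqrt(2)*sqrt(m))
26930 - y(192) = 26930 - 51*sqrt(2)*sqrt(192) = 26930 - 51*sqrt(2)*8*sqrt(3) = 26930 - 408*sqrt(6)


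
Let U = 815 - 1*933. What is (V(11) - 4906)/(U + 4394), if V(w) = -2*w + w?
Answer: -4917/4276 ≈ -1.1499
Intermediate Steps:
V(w) = -w
U = -118 (U = 815 - 933 = -118)
(V(11) - 4906)/(U + 4394) = (-1*11 - 4906)/(-118 + 4394) = (-11 - 4906)/4276 = -4917*1/4276 = -4917/4276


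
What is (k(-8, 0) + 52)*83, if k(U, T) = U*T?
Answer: 4316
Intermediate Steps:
k(U, T) = T*U
(k(-8, 0) + 52)*83 = (0*(-8) + 52)*83 = (0 + 52)*83 = 52*83 = 4316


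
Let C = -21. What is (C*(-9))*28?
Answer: 5292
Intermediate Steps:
(C*(-9))*28 = -21*(-9)*28 = 189*28 = 5292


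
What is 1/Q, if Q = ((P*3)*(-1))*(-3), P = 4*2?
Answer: 1/72 ≈ 0.013889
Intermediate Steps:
P = 8
Q = 72 (Q = ((8*3)*(-1))*(-3) = (24*(-1))*(-3) = -24*(-3) = 72)
1/Q = 1/72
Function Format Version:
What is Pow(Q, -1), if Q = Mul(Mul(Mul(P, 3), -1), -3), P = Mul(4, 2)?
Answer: Rational(1, 72) ≈ 0.013889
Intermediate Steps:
P = 8
Q = 72 (Q = Mul(Mul(Mul(8, 3), -1), -3) = Mul(Mul(24, -1), -3) = Mul(-24, -3) = 72)
Pow(Q, -1) = Pow(72, -1) = Rational(1, 72)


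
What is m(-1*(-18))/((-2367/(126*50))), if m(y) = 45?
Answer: -31500/263 ≈ -119.77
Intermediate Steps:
m(-1*(-18))/((-2367/(126*50))) = 45/((-2367/(126*50))) = 45/((-2367/6300)) = 45/((-2367*1/6300)) = 45/(-263/700) = 45*(-700/263) = -31500/263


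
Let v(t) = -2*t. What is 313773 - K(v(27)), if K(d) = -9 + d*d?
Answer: 310866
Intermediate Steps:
K(d) = -9 + d**2
313773 - K(v(27)) = 313773 - (-9 + (-2*27)**2) = 313773 - (-9 + (-54)**2) = 313773 - (-9 + 2916) = 313773 - 1*2907 = 313773 - 2907 = 310866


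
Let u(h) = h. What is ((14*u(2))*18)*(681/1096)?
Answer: 42903/137 ≈ 313.16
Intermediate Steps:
((14*u(2))*18)*(681/1096) = ((14*2)*18)*(681/1096) = (28*18)*(681*(1/1096)) = 504*(681/1096) = 42903/137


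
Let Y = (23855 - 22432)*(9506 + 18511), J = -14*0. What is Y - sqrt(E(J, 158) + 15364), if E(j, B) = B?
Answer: 39868191 - sqrt(15522) ≈ 3.9868e+7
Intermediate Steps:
J = 0
Y = 39868191 (Y = 1423*28017 = 39868191)
Y - sqrt(E(J, 158) + 15364) = 39868191 - sqrt(158 + 15364) = 39868191 - sqrt(15522)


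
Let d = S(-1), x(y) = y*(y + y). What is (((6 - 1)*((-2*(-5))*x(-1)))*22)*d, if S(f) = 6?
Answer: 13200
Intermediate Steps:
x(y) = 2*y**2 (x(y) = y*(2*y) = 2*y**2)
d = 6
(((6 - 1)*((-2*(-5))*x(-1)))*22)*d = (((6 - 1)*((-2*(-5))*(2*(-1)**2)))*22)*6 = ((5*(10*(2*1)))*22)*6 = ((5*(10*2))*22)*6 = ((5*20)*22)*6 = (100*22)*6 = 2200*6 = 13200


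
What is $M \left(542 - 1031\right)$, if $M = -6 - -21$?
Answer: $-7335$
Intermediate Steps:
$M = 15$ ($M = -6 + 21 = 15$)
$M \left(542 - 1031\right) = 15 \left(542 - 1031\right) = 15 \left(-489\right) = -7335$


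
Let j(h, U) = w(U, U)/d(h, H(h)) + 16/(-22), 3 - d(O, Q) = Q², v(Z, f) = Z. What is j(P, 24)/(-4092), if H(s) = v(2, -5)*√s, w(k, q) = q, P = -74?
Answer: 532/3364647 ≈ 0.00015811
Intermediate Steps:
H(s) = 2*√s
d(O, Q) = 3 - Q²
j(h, U) = -8/11 + U/(3 - 4*h) (j(h, U) = U/(3 - (2*√h)²) + 16/(-22) = U/(3 - 4*h) + 16*(-1/22) = U/(3 - 4*h) - 8/11 = -8/11 + U/(3 - 4*h))
j(P, 24)/(-4092) = ((24 - 32*(-74) - 11*24)/(11*(-3 + 4*(-74))))/(-4092) = ((24 + 2368 - 264)/(11*(-3 - 296)))*(-1/4092) = ((1/11)*2128/(-299))*(-1/4092) = ((1/11)*(-1/299)*2128)*(-1/4092) = -2128/3289*(-1/4092) = 532/3364647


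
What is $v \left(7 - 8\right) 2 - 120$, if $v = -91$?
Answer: $62$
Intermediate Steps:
$v \left(7 - 8\right) 2 - 120 = - 91 \left(7 - 8\right) 2 - 120 = - 91 \left(\left(-1\right) 2\right) - 120 = \left(-91\right) \left(-2\right) - 120 = 182 - 120 = 62$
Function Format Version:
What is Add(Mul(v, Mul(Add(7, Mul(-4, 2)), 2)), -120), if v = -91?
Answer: 62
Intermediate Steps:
Add(Mul(v, Mul(Add(7, Mul(-4, 2)), 2)), -120) = Add(Mul(-91, Mul(Add(7, Mul(-4, 2)), 2)), -120) = Add(Mul(-91, Mul(Add(7, -8), 2)), -120) = Add(Mul(-91, Mul(-1, 2)), -120) = Add(Mul(-91, -2), -120) = Add(182, -120) = 62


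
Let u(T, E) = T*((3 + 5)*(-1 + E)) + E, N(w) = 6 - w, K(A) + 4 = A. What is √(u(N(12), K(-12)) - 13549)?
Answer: I*√12749 ≈ 112.91*I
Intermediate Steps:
K(A) = -4 + A
u(T, E) = E + T*(-8 + 8*E) (u(T, E) = T*(8*(-1 + E)) + E = T*(-8 + 8*E) + E = E + T*(-8 + 8*E))
√(u(N(12), K(-12)) - 13549) = √(((-4 - 12) - 8*(6 - 1*12) + 8*(-4 - 12)*(6 - 1*12)) - 13549) = √((-16 - 8*(6 - 12) + 8*(-16)*(6 - 12)) - 13549) = √((-16 - 8*(-6) + 8*(-16)*(-6)) - 13549) = √((-16 + 48 + 768) - 13549) = √(800 - 13549) = √(-12749) = I*√12749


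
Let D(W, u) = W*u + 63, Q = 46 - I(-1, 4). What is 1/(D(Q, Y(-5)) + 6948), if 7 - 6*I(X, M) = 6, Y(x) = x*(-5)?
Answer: 6/48941 ≈ 0.00012260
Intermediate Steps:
Y(x) = -5*x
I(X, M) = 1/6 (I(X, M) = 7/6 - 1/6*6 = 7/6 - 1 = 1/6)
Q = 275/6 (Q = 46 - 1*1/6 = 46 - 1/6 = 275/6 ≈ 45.833)
D(W, u) = 63 + W*u
1/(D(Q, Y(-5)) + 6948) = 1/((63 + 275*(-5*(-5))/6) + 6948) = 1/((63 + (275/6)*25) + 6948) = 1/((63 + 6875/6) + 6948) = 1/(7253/6 + 6948) = 1/(48941/6) = 6/48941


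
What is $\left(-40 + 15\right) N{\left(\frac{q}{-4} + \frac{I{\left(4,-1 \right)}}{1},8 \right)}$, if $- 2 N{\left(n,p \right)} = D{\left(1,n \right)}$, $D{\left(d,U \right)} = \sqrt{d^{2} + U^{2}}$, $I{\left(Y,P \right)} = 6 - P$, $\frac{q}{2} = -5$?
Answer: $\frac{25 \sqrt{365}}{4} \approx 119.41$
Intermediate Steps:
$q = -10$ ($q = 2 \left(-5\right) = -10$)
$D{\left(d,U \right)} = \sqrt{U^{2} + d^{2}}$
$N{\left(n,p \right)} = - \frac{\sqrt{1 + n^{2}}}{2}$ ($N{\left(n,p \right)} = - \frac{\sqrt{n^{2} + 1^{2}}}{2} = - \frac{\sqrt{n^{2} + 1}}{2} = - \frac{\sqrt{1 + n^{2}}}{2}$)
$\left(-40 + 15\right) N{\left(\frac{q}{-4} + \frac{I{\left(4,-1 \right)}}{1},8 \right)} = \left(-40 + 15\right) \left(- \frac{\sqrt{1 + \left(- \frac{10}{-4} + \frac{6 - -1}{1}\right)^{2}}}{2}\right) = - 25 \left(- \frac{\sqrt{1 + \left(\left(-10\right) \left(- \frac{1}{4}\right) + \left(6 + 1\right) 1\right)^{2}}}{2}\right) = - 25 \left(- \frac{\sqrt{1 + \left(\frac{5}{2} + 7 \cdot 1\right)^{2}}}{2}\right) = - 25 \left(- \frac{\sqrt{1 + \left(\frac{5}{2} + 7\right)^{2}}}{2}\right) = - 25 \left(- \frac{\sqrt{1 + \left(\frac{19}{2}\right)^{2}}}{2}\right) = - 25 \left(- \frac{\sqrt{1 + \frac{361}{4}}}{2}\right) = - 25 \left(- \frac{\sqrt{\frac{365}{4}}}{2}\right) = - 25 \left(- \frac{\frac{1}{2} \sqrt{365}}{2}\right) = - 25 \left(- \frac{\sqrt{365}}{4}\right) = \frac{25 \sqrt{365}}{4}$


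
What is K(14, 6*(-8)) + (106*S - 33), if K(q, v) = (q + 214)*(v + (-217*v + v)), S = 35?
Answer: 2356637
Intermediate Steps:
K(q, v) = -215*v*(214 + q) (K(q, v) = (214 + q)*(v - 216*v) = (214 + q)*(-215*v) = -215*v*(214 + q))
K(14, 6*(-8)) + (106*S - 33) = -215*6*(-8)*(214 + 14) + (106*35 - 33) = -215*(-48)*228 + (3710 - 33) = 2352960 + 3677 = 2356637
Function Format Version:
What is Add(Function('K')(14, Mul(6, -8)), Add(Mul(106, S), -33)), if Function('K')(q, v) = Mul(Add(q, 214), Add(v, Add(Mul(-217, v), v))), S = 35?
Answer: 2356637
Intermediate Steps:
Function('K')(q, v) = Mul(-215, v, Add(214, q)) (Function('K')(q, v) = Mul(Add(214, q), Add(v, Mul(-216, v))) = Mul(Add(214, q), Mul(-215, v)) = Mul(-215, v, Add(214, q)))
Add(Function('K')(14, Mul(6, -8)), Add(Mul(106, S), -33)) = Add(Mul(-215, Mul(6, -8), Add(214, 14)), Add(Mul(106, 35), -33)) = Add(Mul(-215, -48, 228), Add(3710, -33)) = Add(2352960, 3677) = 2356637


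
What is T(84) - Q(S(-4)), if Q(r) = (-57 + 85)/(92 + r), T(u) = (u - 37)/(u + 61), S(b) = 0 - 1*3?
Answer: 123/12905 ≈ 0.0095312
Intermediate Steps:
S(b) = -3 (S(b) = 0 - 3 = -3)
T(u) = (-37 + u)/(61 + u)
Q(r) = 28/(92 + r)
T(84) - Q(S(-4)) = (-37 + 84)/(61 + 84) - 28/(92 - 3) = 47/145 - 28/89 = 123/12905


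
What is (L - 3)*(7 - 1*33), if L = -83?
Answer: 2236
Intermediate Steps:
(L - 3)*(7 - 1*33) = (-83 - 3)*(7 - 1*33) = -86*(7 - 33) = -86*(-26) = 2236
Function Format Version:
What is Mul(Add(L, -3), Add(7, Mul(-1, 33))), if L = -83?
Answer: 2236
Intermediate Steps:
Mul(Add(L, -3), Add(7, Mul(-1, 33))) = Mul(Add(-83, -3), Add(7, Mul(-1, 33))) = Mul(-86, Add(7, -33)) = Mul(-86, -26) = 2236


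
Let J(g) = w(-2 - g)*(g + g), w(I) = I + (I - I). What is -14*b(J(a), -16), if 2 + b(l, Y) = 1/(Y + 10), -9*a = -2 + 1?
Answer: 91/3 ≈ 30.333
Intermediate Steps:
a = 1/9 (a = -(-2 + 1)/9 = -1/9*(-1) = 1/9 ≈ 0.11111)
w(I) = I (w(I) = I + 0 = I)
J(g) = 2*g*(-2 - g) (J(g) = (-2 - g)*(g + g) = (-2 - g)*(2*g) = 2*g*(-2 - g))
b(l, Y) = -2 + 1/(10 + Y) (b(l, Y) = -2 + 1/(Y + 10) = -2 + 1/(10 + Y))
-14*b(J(a), -16) = -14*(-19 - 2*(-16))/(10 - 16) = -14*(-19 + 32)/(-6) = -(-7)*13/3 = -14*(-13/6) = 91/3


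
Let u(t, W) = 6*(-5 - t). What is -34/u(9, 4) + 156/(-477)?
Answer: 173/2226 ≈ 0.077718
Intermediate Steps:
u(t, W) = -30 - 6*t
-34/u(9, 4) + 156/(-477) = -34/(-30 - 6*9) + 156/(-477) = -34/(-30 - 54) + 156*(-1/477) = -34/(-84) - 52/159 = -34*(-1/84) - 52/159 = 17/42 - 52/159 = 173/2226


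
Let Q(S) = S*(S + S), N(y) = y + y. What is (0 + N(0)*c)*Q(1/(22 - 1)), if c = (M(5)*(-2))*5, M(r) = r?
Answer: 0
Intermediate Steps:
N(y) = 2*y
Q(S) = 2*S² (Q(S) = S*(2*S) = 2*S²)
c = -50 (c = (5*(-2))*5 = -10*5 = -50)
(0 + N(0)*c)*Q(1/(22 - 1)) = (0 + (2*0)*(-50))*(2*(1/(22 - 1))²) = (0 + 0*(-50))*(2*(1/21)²) = (0 + 0)*(2*(1/21)²) = 0*(2*(1/441)) = 0*(2/441) = 0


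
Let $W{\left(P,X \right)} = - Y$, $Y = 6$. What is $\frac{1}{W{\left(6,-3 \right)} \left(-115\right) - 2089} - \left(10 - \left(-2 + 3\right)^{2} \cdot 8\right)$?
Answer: $- \frac{2799}{1399} \approx -2.0007$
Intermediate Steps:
$W{\left(P,X \right)} = -6$ ($W{\left(P,X \right)} = \left(-1\right) 6 = -6$)
$\frac{1}{W{\left(6,-3 \right)} \left(-115\right) - 2089} - \left(10 - \left(-2 + 3\right)^{2} \cdot 8\right) = \frac{1}{\left(-6\right) \left(-115\right) - 2089} - \left(10 - \left(-2 + 3\right)^{2} \cdot 8\right) = \frac{1}{690 - 2089} - \left(10 - 1^{2} \cdot 8\right) = \frac{1}{-1399} + \left(-10 + 1 \cdot 8\right) = - \frac{1}{1399} + \left(-10 + 8\right) = - \frac{1}{1399} - 2 = - \frac{2799}{1399}$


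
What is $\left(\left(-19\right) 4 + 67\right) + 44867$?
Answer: $44858$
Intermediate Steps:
$\left(\left(-19\right) 4 + 67\right) + 44867 = \left(-76 + 67\right) + 44867 = -9 + 44867 = 44858$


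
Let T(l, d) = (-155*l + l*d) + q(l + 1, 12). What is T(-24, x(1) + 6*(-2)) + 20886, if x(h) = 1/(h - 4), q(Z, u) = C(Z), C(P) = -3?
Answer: 24899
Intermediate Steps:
q(Z, u) = -3
x(h) = 1/(-4 + h)
T(l, d) = -3 - 155*l + d*l (T(l, d) = (-155*l + l*d) - 3 = (-155*l + d*l) - 3 = -3 - 155*l + d*l)
T(-24, x(1) + 6*(-2)) + 20886 = (-3 - 155*(-24) + (1/(-4 + 1) + 6*(-2))*(-24)) + 20886 = (-3 + 3720 + (1/(-3) - 12)*(-24)) + 20886 = (-3 + 3720 + (-⅓ - 12)*(-24)) + 20886 = (-3 + 3720 - 37/3*(-24)) + 20886 = (-3 + 3720 + 296) + 20886 = 4013 + 20886 = 24899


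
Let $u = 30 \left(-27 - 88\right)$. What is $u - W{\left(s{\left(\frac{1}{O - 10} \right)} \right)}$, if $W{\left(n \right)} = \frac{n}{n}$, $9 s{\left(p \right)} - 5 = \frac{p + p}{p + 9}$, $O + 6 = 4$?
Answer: $-3451$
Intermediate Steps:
$O = -2$ ($O = -6 + 4 = -2$)
$s{\left(p \right)} = \frac{5}{9} + \frac{2 p}{9 \left(9 + p\right)}$ ($s{\left(p \right)} = \frac{5}{9} + \frac{\left(p + p\right) \frac{1}{p + 9}}{9} = \frac{5}{9} + \frac{2 p \frac{1}{9 + p}}{9} = \frac{5}{9} + \frac{2 p}{9 \left(9 + p\right)}$)
$W{\left(n \right)} = 1$
$u = -3450$ ($u = 30 \left(-27 - 88\right) = 30 \left(-115\right) = -3450$)
$u - W{\left(s{\left(\frac{1}{O - 10} \right)} \right)} = -3450 - 1 = -3451$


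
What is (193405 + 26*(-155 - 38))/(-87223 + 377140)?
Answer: 188387/289917 ≈ 0.64980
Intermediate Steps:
(193405 + 26*(-155 - 38))/(-87223 + 377140) = (193405 + 26*(-193))/289917 = (193405 - 5018)*(1/289917) = 188387*(1/289917) = 188387/289917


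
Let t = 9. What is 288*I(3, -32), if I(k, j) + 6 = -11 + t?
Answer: -2304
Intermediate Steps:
I(k, j) = -8 (I(k, j) = -6 + (-11 + 9) = -6 - 2 = -8)
288*I(3, -32) = 288*(-8) = -2304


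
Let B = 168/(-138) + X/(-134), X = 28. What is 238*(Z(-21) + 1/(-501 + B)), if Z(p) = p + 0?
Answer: -3870013280/774239 ≈ -4998.5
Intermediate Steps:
Z(p) = p
B = -2198/1541 (B = 168/(-138) + 28/(-134) = 168*(-1/138) + 28*(-1/134) = -28/23 - 14/67 = -2198/1541 ≈ -1.4263)
238*(Z(-21) + 1/(-501 + B)) = 238*(-21 + 1/(-501 - 2198/1541)) = 238*(-21 + 1/(-774239/1541)) = 238*(-21 - 1541/774239) = 238*(-16260560/774239) = -3870013280/774239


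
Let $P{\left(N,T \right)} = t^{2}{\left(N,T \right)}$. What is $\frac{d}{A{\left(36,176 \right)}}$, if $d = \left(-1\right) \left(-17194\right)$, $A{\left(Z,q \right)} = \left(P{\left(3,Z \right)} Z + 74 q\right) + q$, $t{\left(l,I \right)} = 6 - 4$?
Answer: $\frac{8597}{6672} \approx 1.2885$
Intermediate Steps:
$t{\left(l,I \right)} = 2$ ($t{\left(l,I \right)} = 6 - 4 = 2$)
$P{\left(N,T \right)} = 4$ ($P{\left(N,T \right)} = 2^{2} = 4$)
$A{\left(Z,q \right)} = 4 Z + 75 q$ ($A{\left(Z,q \right)} = \left(4 Z + 74 q\right) + q = 4 Z + 75 q$)
$d = 17194$
$\frac{d}{A{\left(36,176 \right)}} = \frac{17194}{4 \cdot 36 + 75 \cdot 176} = \frac{17194}{144 + 13200} = \frac{17194}{13344} = 17194 \cdot \frac{1}{13344} = \frac{8597}{6672}$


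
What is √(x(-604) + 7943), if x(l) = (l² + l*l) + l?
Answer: √736971 ≈ 858.47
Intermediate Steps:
x(l) = l + 2*l² (x(l) = (l² + l²) + l = 2*l² + l = l + 2*l²)
√(x(-604) + 7943) = √(-604*(1 + 2*(-604)) + 7943) = √(-604*(1 - 1208) + 7943) = √(-604*(-1207) + 7943) = √(729028 + 7943) = √736971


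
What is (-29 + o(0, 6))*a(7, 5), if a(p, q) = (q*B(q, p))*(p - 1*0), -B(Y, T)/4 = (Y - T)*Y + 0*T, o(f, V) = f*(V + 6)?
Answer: -40600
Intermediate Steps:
o(f, V) = f*(6 + V)
B(Y, T) = -4*Y*(Y - T) (B(Y, T) = -4*((Y - T)*Y + 0*T) = -4*(Y*(Y - T) + 0) = -4*Y*(Y - T))
a(p, q) = 4*p*q²*(p - q) (a(p, q) = (q*(4*q*(p - q)))*(p - 1*0) = (4*q²*(p - q))*(p + 0) = (4*q²*(p - q))*p = 4*p*q²*(p - q))
(-29 + o(0, 6))*a(7, 5) = (-29 + 0*(6 + 6))*(4*7*5²*(7 - 1*5)) = (-29 + 0*12)*(4*7*25*(7 - 5)) = (-29 + 0)*(4*7*25*2) = -29*1400 = -40600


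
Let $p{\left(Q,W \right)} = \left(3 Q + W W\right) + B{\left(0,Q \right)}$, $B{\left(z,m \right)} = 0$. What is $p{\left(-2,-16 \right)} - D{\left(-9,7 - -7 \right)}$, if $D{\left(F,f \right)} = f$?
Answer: $236$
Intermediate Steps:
$p{\left(Q,W \right)} = W^{2} + 3 Q$ ($p{\left(Q,W \right)} = \left(3 Q + W W\right) + 0 = \left(3 Q + W^{2}\right) + 0 = \left(W^{2} + 3 Q\right) + 0 = W^{2} + 3 Q$)
$p{\left(-2,-16 \right)} - D{\left(-9,7 - -7 \right)} = \left(\left(-16\right)^{2} + 3 \left(-2\right)\right) - \left(7 - -7\right) = \left(256 - 6\right) - \left(7 + 7\right) = 250 - 14 = 236$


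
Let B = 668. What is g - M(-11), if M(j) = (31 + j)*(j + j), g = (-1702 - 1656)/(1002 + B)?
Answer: 365721/835 ≈ 437.99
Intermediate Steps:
g = -1679/835 (g = (-1702 - 1656)/(1002 + 668) = -3358/1670 = -3358*1/1670 = -1679/835 ≈ -2.0108)
M(j) = 2*j*(31 + j) (M(j) = (31 + j)*(2*j) = 2*j*(31 + j))
g - M(-11) = -1679/835 - 2*(-11)*(31 - 11) = -1679/835 - 2*(-11)*20 = -1679/835 - 1*(-440) = -1679/835 + 440 = 365721/835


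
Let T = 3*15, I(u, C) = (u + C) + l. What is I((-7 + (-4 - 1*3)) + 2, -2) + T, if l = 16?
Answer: 47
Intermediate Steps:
I(u, C) = 16 + C + u (I(u, C) = (u + C) + 16 = (C + u) + 16 = 16 + C + u)
T = 45
I((-7 + (-4 - 1*3)) + 2, -2) + T = (16 - 2 + ((-7 + (-4 - 1*3)) + 2)) + 45 = (16 - 2 + ((-7 + (-4 - 3)) + 2)) + 45 = (16 - 2 + ((-7 - 7) + 2)) + 45 = (16 - 2 + (-14 + 2)) + 45 = (16 - 2 - 12) + 45 = 2 + 45 = 47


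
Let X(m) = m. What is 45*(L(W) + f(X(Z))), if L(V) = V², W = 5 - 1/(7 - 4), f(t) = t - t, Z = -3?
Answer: 980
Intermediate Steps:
f(t) = 0
W = 14/3 (W = 5 - 1/3 = 5 - 1*⅓ = 5 - ⅓ = 14/3 ≈ 4.6667)
45*(L(W) + f(X(Z))) = 45*((14/3)² + 0) = 45*(196/9 + 0) = 45*(196/9) = 980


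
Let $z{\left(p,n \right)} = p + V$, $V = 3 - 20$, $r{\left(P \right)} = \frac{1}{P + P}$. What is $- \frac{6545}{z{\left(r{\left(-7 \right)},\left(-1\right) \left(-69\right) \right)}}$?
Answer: $\frac{91630}{239} \approx 383.39$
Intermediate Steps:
$r{\left(P \right)} = \frac{1}{2 P}$
$V = -17$ ($V = 3 - 20 = -17$)
$z{\left(p,n \right)} = -17 + p$ ($z{\left(p,n \right)} = p - 17 = -17 + p$)
$- \frac{6545}{z{\left(r{\left(-7 \right)},\left(-1\right) \left(-69\right) \right)}} = - \frac{6545}{-17 + \frac{1}{2 \left(-7\right)}} = - \frac{6545}{-17 + \frac{1}{2} \left(- \frac{1}{7}\right)} = - \frac{6545}{-17 - \frac{1}{14}} = - \frac{6545}{- \frac{239}{14}} = \left(-6545\right) \left(- \frac{14}{239}\right) = \frac{91630}{239}$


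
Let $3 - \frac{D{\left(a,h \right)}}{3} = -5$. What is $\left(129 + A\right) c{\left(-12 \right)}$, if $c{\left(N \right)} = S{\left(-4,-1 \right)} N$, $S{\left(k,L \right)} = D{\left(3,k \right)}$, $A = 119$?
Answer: $-71424$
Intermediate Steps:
$D{\left(a,h \right)} = 24$ ($D{\left(a,h \right)} = 9 - -15 = 9 + 15 = 24$)
$S{\left(k,L \right)} = 24$
$c{\left(N \right)} = 24 N$
$\left(129 + A\right) c{\left(-12 \right)} = \left(129 + 119\right) 24 \left(-12\right) = 248 \left(-288\right) = -71424$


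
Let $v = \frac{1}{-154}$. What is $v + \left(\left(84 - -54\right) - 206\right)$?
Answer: $- \frac{10473}{154} \approx -68.006$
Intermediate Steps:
$v = - \frac{1}{154} \approx -0.0064935$
$v + \left(\left(84 - -54\right) - 206\right) = - \frac{1}{154} + \left(\left(84 - -54\right) - 206\right) = - \frac{1}{154} + \left(\left(84 + 54\right) - 206\right) = - \frac{1}{154} + \left(138 - 206\right) = - \frac{1}{154} - 68 = - \frac{10473}{154}$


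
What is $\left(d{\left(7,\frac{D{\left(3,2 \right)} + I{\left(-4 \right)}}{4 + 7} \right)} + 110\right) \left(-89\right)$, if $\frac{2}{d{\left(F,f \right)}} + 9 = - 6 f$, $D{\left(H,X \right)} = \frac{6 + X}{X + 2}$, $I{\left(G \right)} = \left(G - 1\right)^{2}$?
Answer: $- \frac{2553232}{261} \approx -9782.5$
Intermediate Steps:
$I{\left(G \right)} = \left(-1 + G\right)^{2}$
$D{\left(H,X \right)} = \frac{6 + X}{2 + X}$
$d{\left(F,f \right)} = \frac{2}{-9 - 6 f}$
$\left(d{\left(7,\frac{D{\left(3,2 \right)} + I{\left(-4 \right)}}{4 + 7} \right)} + 110\right) \left(-89\right) = \left(- \frac{2}{9 + 6 \frac{\frac{6 + 2}{2 + 2} + \left(-1 - 4\right)^{2}}{4 + 7}} + 110\right) \left(-89\right) = \left(- \frac{2}{9 + 6 \frac{\frac{1}{4} \cdot 8 + \left(-5\right)^{2}}{11}} + 110\right) \left(-89\right) = \left(- \frac{2}{9 + 6 \left(\frac{1}{4} \cdot 8 + 25\right) \frac{1}{11}} + 110\right) \left(-89\right) = \left(- \frac{2}{9 + 6 \left(2 + 25\right) \frac{1}{11}} + 110\right) \left(-89\right) = \left(- \frac{2}{9 + 6 \cdot 27 \cdot \frac{1}{11}} + 110\right) \left(-89\right) = \left(- \frac{2}{9 + 6 \cdot \frac{27}{11}} + 110\right) \left(-89\right) = \left(- \frac{2}{9 + \frac{162}{11}} + 110\right) \left(-89\right) = \left(- \frac{2}{\frac{261}{11}} + 110\right) \left(-89\right) = \left(\left(-2\right) \frac{11}{261} + 110\right) \left(-89\right) = \left(- \frac{22}{261} + 110\right) \left(-89\right) = \frac{28688}{261} \left(-89\right) = - \frac{2553232}{261}$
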